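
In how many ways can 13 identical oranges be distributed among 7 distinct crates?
C(13+7-1, 7-1) = C(19, 6) = 27132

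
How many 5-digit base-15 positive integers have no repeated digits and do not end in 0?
Last digit: 14 nonzero choices. First digit: 13 (nonzero, ≠last). Middle 3: P(13,3) = 1716. Total = 312312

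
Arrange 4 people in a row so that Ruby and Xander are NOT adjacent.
Total - adjacent = 4! - (4-1)!×2 = 24 - 12 = 12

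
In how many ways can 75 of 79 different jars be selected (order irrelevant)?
C(79,75) = 79!/(75!×4!) = 1502501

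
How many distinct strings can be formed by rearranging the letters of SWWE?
4! / (1! × 2! × 1!) = 12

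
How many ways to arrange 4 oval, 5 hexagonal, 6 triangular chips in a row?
15! / (4! × 5! × 6!) = 630630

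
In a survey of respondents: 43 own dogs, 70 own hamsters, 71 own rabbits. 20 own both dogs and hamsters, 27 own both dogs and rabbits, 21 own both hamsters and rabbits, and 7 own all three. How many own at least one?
|A∪B∪C| = 43+70+71-20-27-21+7 = 123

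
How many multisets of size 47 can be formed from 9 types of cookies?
C(47+9-1, 9-1) = C(55, 8) = 1217566350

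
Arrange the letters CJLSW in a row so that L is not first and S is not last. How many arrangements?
By inclusion-exclusion: 5! - 2×(5-1)! + (5-2)! = 120 - 48 + 6 = 78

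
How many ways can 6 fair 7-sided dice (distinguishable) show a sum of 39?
Coefficient of x^39 in (x + x² + ... + x^7)^6. By inclusion-exclusion on dice exceeding 7: Σ_j (-1)^j C(6,j)·C(39-1-7j, 5) = C(6,0)·C(38,5) - C(6,1)·C(31,5) + C(6,2)·C(24,5) - C(6,3)·C(17,5) + C(6,4)·C(10,5) = 1·501942 - 6·169911 + 15·42504 - 20·6188 + 15·252 = 56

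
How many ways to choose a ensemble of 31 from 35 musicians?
C(35,31) = 35!/(31!×4!) = 52360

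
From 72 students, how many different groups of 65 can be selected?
C(72,65) = 72!/(65!×7!) = 1473109704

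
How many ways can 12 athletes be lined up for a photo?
12! = 479001600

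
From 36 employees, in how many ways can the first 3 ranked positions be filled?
P(36,3) = 36!/(36-3)! = 42840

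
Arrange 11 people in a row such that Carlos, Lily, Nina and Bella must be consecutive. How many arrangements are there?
Treat the 4 as one block: (11-4+1)! × 4! = 40320 × 24 = 967680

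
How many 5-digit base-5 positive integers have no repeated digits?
First digit: 4 choices (nonzero). Then descending: 4 × 4 × 3 × 2 × 1 = 96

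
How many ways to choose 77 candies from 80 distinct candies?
C(80,77) = 80!/(77!×3!) = 82160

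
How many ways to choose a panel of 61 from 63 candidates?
C(63,61) = 63!/(61!×2!) = 1953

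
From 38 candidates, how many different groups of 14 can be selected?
C(38,14) = 38!/(14!×24!) = 9669554100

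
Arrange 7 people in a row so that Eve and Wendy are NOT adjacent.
Total - adjacent = 7! - (7-1)!×2 = 5040 - 1440 = 3600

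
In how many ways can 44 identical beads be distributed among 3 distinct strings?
C(44+3-1, 3-1) = C(46, 2) = 1035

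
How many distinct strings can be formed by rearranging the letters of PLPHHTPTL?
9! / (2! × 2! × 2! × 3!) = 7560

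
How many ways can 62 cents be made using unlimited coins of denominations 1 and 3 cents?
Coefficient of x^62 in 1/(1-x^1) · 1/(1-x^3). Use j coins of 3 for j = 0..⌊62/3⌋ = 20, the rest in 1s: 20 + 1 = 21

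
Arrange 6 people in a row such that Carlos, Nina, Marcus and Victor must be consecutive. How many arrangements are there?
Treat the 4 as one block: (6-4+1)! × 4! = 6 × 24 = 144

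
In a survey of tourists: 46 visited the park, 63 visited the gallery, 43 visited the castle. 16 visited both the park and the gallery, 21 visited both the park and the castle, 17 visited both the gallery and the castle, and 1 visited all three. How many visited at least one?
|A∪B∪C| = 46+63+43-16-21-17+1 = 99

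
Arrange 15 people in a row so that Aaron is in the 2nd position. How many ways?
Fix one position: (15-1)! = 87178291200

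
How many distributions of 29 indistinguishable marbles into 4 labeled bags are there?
C(29+4-1, 4-1) = C(32, 3) = 4960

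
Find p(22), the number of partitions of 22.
Pentagonal recurrence p(n) = p(n-1) + p(n-2) - p(n-5) - p(n-7) + p(n-12) + p(n-15) - ... gives p(0..21) = 1, 1, 2, 3, 5, 7, 11, 15, 22, 30, 42, 56, 77, 101, 135, 176, 231, 297, 385, 490, 627, 792. p(22) = p(21) + p(20) - p(17) - p(15) + p(10) + p(7) - p(0) = 792 + 627 - 297 - 176 + 42 + 15 - 1 = 1002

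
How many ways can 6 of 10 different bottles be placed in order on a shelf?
P(10,6) = 10!/(10-6)! = 151200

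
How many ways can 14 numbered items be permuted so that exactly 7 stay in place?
Choose the 7 fixed points C(14,7) = 3432, derange the rest: !7 = Σ_{j=0}^{7} (-1)^j·7!/j! = 5040 - 5040 + 2520 - 840 + 210 - 42 + 7 - 1 = 1854. Product = 3432 × 1854 = 6362928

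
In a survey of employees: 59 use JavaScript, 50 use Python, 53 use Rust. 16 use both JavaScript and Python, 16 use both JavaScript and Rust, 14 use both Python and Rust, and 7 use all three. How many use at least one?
|A∪B∪C| = 59+50+53-16-16-14+7 = 123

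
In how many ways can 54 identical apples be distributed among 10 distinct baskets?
C(54+10-1, 10-1) = C(63, 9) = 23667689815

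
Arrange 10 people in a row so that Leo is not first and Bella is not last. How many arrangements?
By inclusion-exclusion: 10! - 2×(10-1)! + (10-2)! = 3628800 - 725760 + 40320 = 2943360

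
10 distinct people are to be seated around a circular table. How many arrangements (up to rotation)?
Circular: fix one position, arrange the rest. (10-1)! = 362880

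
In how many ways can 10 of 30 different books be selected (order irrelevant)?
C(30,10) = 30!/(10!×20!) = 30045015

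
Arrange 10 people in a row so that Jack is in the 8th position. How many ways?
Fix one position: (10-1)! = 362880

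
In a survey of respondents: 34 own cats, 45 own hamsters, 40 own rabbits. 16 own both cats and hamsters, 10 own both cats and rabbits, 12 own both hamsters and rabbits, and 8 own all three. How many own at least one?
|A∪B∪C| = 34+45+40-16-10-12+8 = 89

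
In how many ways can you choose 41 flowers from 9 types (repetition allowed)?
C(41+9-1, 9-1) = C(49, 8) = 450978066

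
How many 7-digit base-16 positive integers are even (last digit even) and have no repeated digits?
Last∈{0,2,4,6,8,10,12,14}. Last=0: 3603600. Last nonzero: 7×14×P(14,5) = 23543520. Total = 27147120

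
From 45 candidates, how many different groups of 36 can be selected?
C(45,36) = 45!/(36!×9!) = 886163135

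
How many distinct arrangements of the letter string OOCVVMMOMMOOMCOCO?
17! / (5! × 2! × 7! × 3!) = 49008960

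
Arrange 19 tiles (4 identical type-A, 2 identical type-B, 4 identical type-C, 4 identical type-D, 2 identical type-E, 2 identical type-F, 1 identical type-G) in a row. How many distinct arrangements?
19! / (4! × 2! × 4! × 4! × 2! × 2! × 1!) = 1099944846000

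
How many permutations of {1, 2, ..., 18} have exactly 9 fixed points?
Choose the 9 fixed points C(18,9) = 48620, derange the rest: !9 = Σ_{j=0}^{9} (-1)^j·9!/j! = 362880 - 362880 + 181440 - 60480 + 15120 - 3024 + 504 - 72 + 9 - 1 = 133496. Product = 48620 × 133496 = 6490575520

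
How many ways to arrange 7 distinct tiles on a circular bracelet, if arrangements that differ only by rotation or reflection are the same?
(7-1)!/2 = 720/2 = 360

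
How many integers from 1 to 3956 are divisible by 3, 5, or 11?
⌊3956/3⌋+⌊3956/5⌋+⌊3956/11⌋ - ⌊3956/15⌋-⌊3956/33⌋-⌊3956/55⌋ + ⌊3956/165⌋ = 1318+791+359 - 263-119-71 + 23 = 2038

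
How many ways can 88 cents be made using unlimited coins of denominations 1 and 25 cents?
Coefficient of x^88 in 1/(1-x^1) · 1/(1-x^25). Use j coins of 25 for j = 0..⌊88/25⌋ = 3, the rest in 1s: 3 + 1 = 4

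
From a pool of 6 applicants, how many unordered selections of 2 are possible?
C(6,2) = 6!/(2!×4!) = 15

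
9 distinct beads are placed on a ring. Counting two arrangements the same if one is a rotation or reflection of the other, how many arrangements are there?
(9-1)!/2 = 40320/2 = 20160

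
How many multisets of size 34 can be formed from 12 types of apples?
C(34+12-1, 12-1) = C(45, 11) = 10150595910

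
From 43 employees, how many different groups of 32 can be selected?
C(43,32) = 43!/(32!×11!) = 5752004349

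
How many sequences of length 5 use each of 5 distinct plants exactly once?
5! = 120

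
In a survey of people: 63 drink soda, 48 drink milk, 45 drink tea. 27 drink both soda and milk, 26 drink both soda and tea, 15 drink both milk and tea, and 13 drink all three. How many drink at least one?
|A∪B∪C| = 63+48+45-27-26-15+13 = 101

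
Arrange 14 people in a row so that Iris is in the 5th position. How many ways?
Fix one position: (14-1)! = 6227020800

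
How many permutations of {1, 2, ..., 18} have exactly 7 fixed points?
Choose the 7 fixed points C(18,7) = 31824, derange the rest: !11 = Σ_{j=0}^{11} (-1)^j·11!/j! = 39916800 - 39916800 + 19958400 - 6652800 + 1663200 - 332640 + 55440 - 7920 + 990 - 110 + 11 - 1 = 14684570. Product = 31824 × 14684570 = 467321755680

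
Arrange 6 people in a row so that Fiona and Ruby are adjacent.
Treat as block: (6-1)! × 2! = 120 × 2 = 240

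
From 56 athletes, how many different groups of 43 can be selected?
C(56,43) = 56!/(43!×13!) = 1889912732400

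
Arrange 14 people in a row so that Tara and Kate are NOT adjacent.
Total - adjacent = 14! - (14-1)!×2 = 87178291200 - 12454041600 = 74724249600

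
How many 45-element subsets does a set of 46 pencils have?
C(46,45) = 46!/(45!×1!) = 46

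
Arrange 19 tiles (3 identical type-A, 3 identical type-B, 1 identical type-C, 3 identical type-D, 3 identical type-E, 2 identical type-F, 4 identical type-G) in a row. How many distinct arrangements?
19! / (3! × 3! × 1! × 3! × 3! × 2! × 4!) = 1955457504000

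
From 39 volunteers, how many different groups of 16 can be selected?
C(39,16) = 39!/(16!×23!) = 37711260990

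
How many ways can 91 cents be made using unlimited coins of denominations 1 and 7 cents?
Coefficient of x^91 in 1/(1-x^1) · 1/(1-x^7). Use j coins of 7 for j = 0..⌊91/7⌋ = 13, the rest in 1s: 13 + 1 = 14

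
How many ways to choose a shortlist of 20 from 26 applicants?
C(26,20) = 26!/(20!×6!) = 230230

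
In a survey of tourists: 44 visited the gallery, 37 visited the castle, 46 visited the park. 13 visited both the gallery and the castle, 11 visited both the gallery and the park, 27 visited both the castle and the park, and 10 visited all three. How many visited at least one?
|A∪B∪C| = 44+37+46-13-11-27+10 = 86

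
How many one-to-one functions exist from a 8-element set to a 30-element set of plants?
P(30,8) = 30!/(30-8)! = 235989936000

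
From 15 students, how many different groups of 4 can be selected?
C(15,4) = 15!/(4!×11!) = 1365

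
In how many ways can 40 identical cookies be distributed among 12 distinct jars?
C(40+12-1, 12-1) = C(51, 11) = 47626016970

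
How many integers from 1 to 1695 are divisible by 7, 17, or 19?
⌊1695/7⌋+⌊1695/17⌋+⌊1695/19⌋ - ⌊1695/119⌋-⌊1695/133⌋-⌊1695/323⌋ + ⌊1695/2261⌋ = 242+99+89 - 14-12-5 + 0 = 399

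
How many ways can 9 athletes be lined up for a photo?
9! = 362880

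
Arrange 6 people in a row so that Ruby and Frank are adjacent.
Treat as block: (6-1)! × 2! = 120 × 2 = 240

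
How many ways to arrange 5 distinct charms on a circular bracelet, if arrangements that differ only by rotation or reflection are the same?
(5-1)!/2 = 24/2 = 12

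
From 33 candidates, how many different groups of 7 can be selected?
C(33,7) = 33!/(7!×26!) = 4272048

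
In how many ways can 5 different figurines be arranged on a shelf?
5! = 120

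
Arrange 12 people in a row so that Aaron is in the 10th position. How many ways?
Fix one position: (12-1)! = 39916800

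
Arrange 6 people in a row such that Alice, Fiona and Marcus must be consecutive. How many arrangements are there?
Treat the 3 as one block: (6-3+1)! × 3! = 24 × 6 = 144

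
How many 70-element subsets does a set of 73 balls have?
C(73,70) = 73!/(70!×3!) = 62196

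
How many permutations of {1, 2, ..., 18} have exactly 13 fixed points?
Choose the 13 fixed points C(18,13) = 8568, derange the rest: !5 = Σ_{j=0}^{5} (-1)^j·5!/j! = 120 - 120 + 60 - 20 + 5 - 1 = 44. Product = 8568 × 44 = 376992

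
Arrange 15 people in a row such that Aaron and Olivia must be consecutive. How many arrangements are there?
Treat the 2 as one block: (15-2+1)! × 2! = 87178291200 × 2 = 174356582400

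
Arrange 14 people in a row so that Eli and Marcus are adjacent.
Treat as block: (14-1)! × 2! = 6227020800 × 2 = 12454041600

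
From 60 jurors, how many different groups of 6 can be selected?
C(60,6) = 60!/(6!×54!) = 50063860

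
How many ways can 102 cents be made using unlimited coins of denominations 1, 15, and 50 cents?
Coefficient of x^102 in 1/(1-x^1) · 1/(1-x^15) · 1/(1-x^50). Case on j = number of 50-cent coins (j = 0..2); remainder r = 102 - 50j is made from {1,15} in ⌊r/15⌋+1 ways. r = 102, 52, 2 → 7 + 4 + 1 = 12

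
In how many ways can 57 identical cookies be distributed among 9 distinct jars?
C(57+9-1, 9-1) = C(65, 8) = 5047381560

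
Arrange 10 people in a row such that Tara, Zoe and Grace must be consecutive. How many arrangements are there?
Treat the 3 as one block: (10-3+1)! × 3! = 40320 × 6 = 241920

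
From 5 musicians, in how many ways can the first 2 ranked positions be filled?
P(5,2) = 5!/(5-2)! = 20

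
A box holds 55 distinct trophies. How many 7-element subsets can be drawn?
C(55,7) = 55!/(7!×48!) = 202927725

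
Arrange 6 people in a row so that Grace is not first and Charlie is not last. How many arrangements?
By inclusion-exclusion: 6! - 2×(6-1)! + (6-2)! = 720 - 240 + 24 = 504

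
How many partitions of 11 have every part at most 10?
Let r_j(i) = number of partitions of i into parts ≤ j, for i = 0..11. r_1(i) = 1 for all i; r_j(i) = r_{j-1}(i) + r_j(i-j). Rows j = 2..10: ≤2: 1 1 2 2 3 3 4 4 5 5 6 6; ≤3: 1 1 2 3 4 5 7 8 10 12 14 16; ≤4: 1 1 2 3 5 6 9 11 15 18 23 27; ≤5: 1 1 2 3 5 7 10 13 18 23 30 37; ≤6: 1 1 2 3 5 7 11 14 20 26 35 44; ≤7: 1 1 2 3 5 7 11 15 21 28 38 49; ≤8: 1 1 2 3 5 7 11 15 22 29 40 52; ≤9: 1 1 2 3 5 7 11 15 22 30 41 54; ≤10: 1 1 2 3 5 7 11 15 22 30 42 55. r_10(11) = 55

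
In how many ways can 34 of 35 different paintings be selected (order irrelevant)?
C(35,34) = 35!/(34!×1!) = 35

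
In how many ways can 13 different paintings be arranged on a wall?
13! = 6227020800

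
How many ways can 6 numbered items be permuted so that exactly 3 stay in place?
Choose the 3 fixed points C(6,3) = 20, derange the rest: !3 = Σ_{j=0}^{3} (-1)^j·3!/j! = 6 - 6 + 3 - 1 = 2. Product = 20 × 2 = 40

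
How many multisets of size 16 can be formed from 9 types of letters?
C(16+9-1, 9-1) = C(24, 8) = 735471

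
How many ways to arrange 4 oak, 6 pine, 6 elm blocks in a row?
16! / (4! × 6! × 6!) = 1681680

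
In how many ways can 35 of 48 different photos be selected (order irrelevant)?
C(48,35) = 48!/(35!×13!) = 192928249296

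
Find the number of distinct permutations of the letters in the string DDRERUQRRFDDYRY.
15! / (1! × 1! × 1! × 2! × 4! × 1! × 5!) = 227026800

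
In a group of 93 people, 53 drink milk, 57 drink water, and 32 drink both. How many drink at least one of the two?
|A∪B| = |A| + |B| - |A∩B| = 53 + 57 - 32 = 78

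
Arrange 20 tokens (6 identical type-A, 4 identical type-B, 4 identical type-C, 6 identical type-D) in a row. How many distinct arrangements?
20! / (6! × 4! × 4! × 6!) = 8147739600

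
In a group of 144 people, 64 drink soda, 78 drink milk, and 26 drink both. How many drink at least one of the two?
|A∪B| = |A| + |B| - |A∩B| = 64 + 78 - 26 = 116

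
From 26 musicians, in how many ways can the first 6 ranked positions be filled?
P(26,6) = 26!/(26-6)! = 165765600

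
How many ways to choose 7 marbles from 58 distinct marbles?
C(58,7) = 58!/(7!×51!) = 300674088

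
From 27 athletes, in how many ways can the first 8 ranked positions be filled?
P(27,8) = 27!/(27-8)! = 89513424000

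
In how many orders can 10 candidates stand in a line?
10! = 3628800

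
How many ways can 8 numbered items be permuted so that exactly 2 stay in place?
Choose the 2 fixed points C(8,2) = 28, derange the rest: !6 = Σ_{j=0}^{6} (-1)^j·6!/j! = 720 - 720 + 360 - 120 + 30 - 6 + 1 = 265. Product = 28 × 265 = 7420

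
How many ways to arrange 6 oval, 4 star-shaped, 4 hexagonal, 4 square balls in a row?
18! / (6! × 4! × 4! × 4!) = 643242600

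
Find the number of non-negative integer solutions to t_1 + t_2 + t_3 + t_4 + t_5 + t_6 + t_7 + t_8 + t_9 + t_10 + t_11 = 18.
C(18+11-1, 11-1) = C(28, 10) = 13123110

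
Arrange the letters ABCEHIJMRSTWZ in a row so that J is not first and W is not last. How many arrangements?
By inclusion-exclusion: 13! - 2×(13-1)! + (13-2)! = 6227020800 - 958003200 + 39916800 = 5308934400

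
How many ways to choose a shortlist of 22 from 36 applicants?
C(36,22) = 36!/(22!×14!) = 3796297200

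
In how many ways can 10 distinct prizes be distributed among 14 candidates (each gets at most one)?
P(14,10) = 14!/(14-10)! = 3632428800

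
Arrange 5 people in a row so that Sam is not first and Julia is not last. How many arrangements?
By inclusion-exclusion: 5! - 2×(5-1)! + (5-2)! = 120 - 48 + 6 = 78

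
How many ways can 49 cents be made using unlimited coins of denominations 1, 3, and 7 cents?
Coefficient of x^49 in 1/(1-x^1) · 1/(1-x^3) · 1/(1-x^7). Case on j = number of 7-cent coins (j = 0..7); remainder r = 49 - 7j is made from {1,3} in ⌊r/3⌋+1 ways. r = 49, 42, 35, 28, 21, 14, 7, 0 → 17 + 15 + 12 + 10 + 8 + 5 + 3 + 1 = 71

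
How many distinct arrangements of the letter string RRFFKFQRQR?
10! / (3! × 2! × 1! × 4!) = 12600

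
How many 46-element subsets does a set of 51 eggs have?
C(51,46) = 51!/(46!×5!) = 2349060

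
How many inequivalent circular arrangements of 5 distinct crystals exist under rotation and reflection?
(5-1)!/2 = 24/2 = 12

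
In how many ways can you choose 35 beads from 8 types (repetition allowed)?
C(35+8-1, 8-1) = C(42, 7) = 26978328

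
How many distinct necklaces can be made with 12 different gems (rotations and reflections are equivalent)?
(12-1)!/2 = 39916800/2 = 19958400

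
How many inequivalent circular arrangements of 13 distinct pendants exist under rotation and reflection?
(13-1)!/2 = 479001600/2 = 239500800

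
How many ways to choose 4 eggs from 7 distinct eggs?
C(7,4) = 7!/(4!×3!) = 35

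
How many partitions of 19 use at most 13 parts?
By conjugation, equals partitions of 19 into parts ≤ 13. Let r_j(i) = number of partitions of i into parts ≤ j, for i = 0..19. r_1(i) = 1 for all i; r_j(i) = r_{j-1}(i) + r_j(i-j). Rows j = 2..13: ≤2: 1 1 2 2 3 3 4 4 5 5 6 6 7 7 8 8 9 9 10 10; ≤3: 1 1 2 3 4 5 7 8 10 12 14 16 19 21 24 27 30 33 37 40; ≤4: 1 1 2 3 5 6 9 11 15 18 23 27 34 39 47 54 64 72 84 94; ≤5: 1 1 2 3 5 7 10 13 18 23 30 37 47 57 70 84 101 119 141 164; ≤6: 1 1 2 3 5 7 11 14 20 26 35 44 58 71 90 110 136 163 199 235; ≤7: 1 1 2 3 5 7 11 15 21 28 38 49 65 82 105 131 164 201 248 300; ≤8: 1 1 2 3 5 7 11 15 22 29 40 52 70 89 116 146 186 230 288 352; ≤9: 1 1 2 3 5 7 11 15 22 30 41 54 73 94 123 157 201 252 318 393; ≤10: 1 1 2 3 5 7 11 15 22 30 42 55 75 97 128 164 212 267 340 423; ≤11: 1 1 2 3 5 7 11 15 22 30 42 56 76 99 131 169 219 278 355 445; ≤12: 1 1 2 3 5 7 11 15 22 30 42 56 77 100 133 172 224 285 366 460; ≤13: 1 1 2 3 5 7 11 15 22 30 42 56 77 101 134 174 227 290 373 471. r_13(19) = 471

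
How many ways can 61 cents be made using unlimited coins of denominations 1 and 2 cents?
Coefficient of x^61 in 1/(1-x^1) · 1/(1-x^2). Use j coins of 2 for j = 0..⌊61/2⌋ = 30, the rest in 1s: 30 + 1 = 31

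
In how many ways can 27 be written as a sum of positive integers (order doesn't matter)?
Pentagonal recurrence p(n) = p(n-1) + p(n-2) - p(n-5) - p(n-7) + p(n-12) + p(n-15) - ... gives p(0..26) = 1, 1, 2, 3, 5, 7, 11, 15, 22, 30, 42, 56, 77, 101, 135, 176, 231, 297, 385, 490, 627, 792, 1002, 1255, 1575, 1958, 2436. p(27) = p(26) + p(25) - p(22) - p(20) + p(15) + p(12) - p(5) - p(1) = 2436 + 1958 - 1002 - 627 + 176 + 77 - 7 - 1 = 3010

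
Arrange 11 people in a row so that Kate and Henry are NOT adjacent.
Total - adjacent = 11! - (11-1)!×2 = 39916800 - 7257600 = 32659200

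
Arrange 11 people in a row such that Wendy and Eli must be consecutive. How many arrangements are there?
Treat the 2 as one block: (11-2+1)! × 2! = 3628800 × 2 = 7257600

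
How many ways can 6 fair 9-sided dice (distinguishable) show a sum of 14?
Coefficient of x^14 in (x + x² + ... + x^9)^6. By inclusion-exclusion on dice exceeding 9: Σ_j (-1)^j C(6,j)·C(14-1-9j, 5) = C(6,0)·C(13,5) = 1·1287 = 1287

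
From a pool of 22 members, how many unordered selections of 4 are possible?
C(22,4) = 22!/(4!×18!) = 7315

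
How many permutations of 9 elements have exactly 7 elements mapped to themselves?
Choose the 7 fixed points C(9,7) = 36, derange the rest: !2 = Σ_{j=0}^{2} (-1)^j·2!/j! = 2 - 2 + 1 = 1. Product = 36 × 1 = 36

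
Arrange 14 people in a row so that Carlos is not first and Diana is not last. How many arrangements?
By inclusion-exclusion: 14! - 2×(14-1)! + (14-2)! = 87178291200 - 12454041600 + 479001600 = 75203251200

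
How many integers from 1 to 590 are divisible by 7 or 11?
⌊590/7⌋ + ⌊590/11⌋ - ⌊590/77⌋ = 84 + 53 - 7 = 130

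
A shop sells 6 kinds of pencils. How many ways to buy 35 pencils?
C(35+6-1, 6-1) = C(40, 5) = 658008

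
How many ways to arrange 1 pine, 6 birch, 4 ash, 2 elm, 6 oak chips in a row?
19! / (1! × 6! × 4! × 2! × 6!) = 4888643760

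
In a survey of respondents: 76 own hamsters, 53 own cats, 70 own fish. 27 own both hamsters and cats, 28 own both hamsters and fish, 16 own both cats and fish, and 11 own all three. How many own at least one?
|A∪B∪C| = 76+53+70-27-28-16+11 = 139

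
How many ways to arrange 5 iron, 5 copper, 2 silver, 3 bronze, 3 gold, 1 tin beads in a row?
19! / (5! × 5! × 2! × 3! × 3! × 1!) = 117327450240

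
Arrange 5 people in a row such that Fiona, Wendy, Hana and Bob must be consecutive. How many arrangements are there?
Treat the 4 as one block: (5-4+1)! × 4! = 2 × 24 = 48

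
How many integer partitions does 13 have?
Pentagonal recurrence p(n) = p(n-1) + p(n-2) - p(n-5) - p(n-7) + p(n-12) + p(n-15) - ... gives p(0..12) = 1, 1, 2, 3, 5, 7, 11, 15, 22, 30, 42, 56, 77. p(13) = p(12) + p(11) - p(8) - p(6) + p(1) = 77 + 56 - 22 - 11 + 1 = 101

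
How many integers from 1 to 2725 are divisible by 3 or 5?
⌊2725/3⌋ + ⌊2725/5⌋ - ⌊2725/15⌋ = 908 + 545 - 181 = 1272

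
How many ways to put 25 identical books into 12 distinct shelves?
C(25+12-1, 12-1) = C(36, 11) = 600805296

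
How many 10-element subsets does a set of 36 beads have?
C(36,10) = 36!/(10!×26!) = 254186856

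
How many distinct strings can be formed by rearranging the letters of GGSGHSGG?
8! / (1! × 2! × 5!) = 168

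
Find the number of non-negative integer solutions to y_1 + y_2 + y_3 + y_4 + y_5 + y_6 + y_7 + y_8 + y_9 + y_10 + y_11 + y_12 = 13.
C(13+12-1, 12-1) = C(24, 11) = 2496144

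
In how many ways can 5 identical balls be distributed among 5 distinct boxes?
C(5+5-1, 5-1) = C(9, 4) = 126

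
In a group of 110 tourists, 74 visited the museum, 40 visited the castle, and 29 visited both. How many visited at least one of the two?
|A∪B| = |A| + |B| - |A∩B| = 74 + 40 - 29 = 85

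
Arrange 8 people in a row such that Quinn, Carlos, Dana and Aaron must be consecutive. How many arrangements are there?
Treat the 4 as one block: (8-4+1)! × 4! = 120 × 24 = 2880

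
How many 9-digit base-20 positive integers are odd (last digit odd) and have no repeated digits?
Last∈{1,3,5,7,9,11,13,15,17,19}. Last=0: 0. Last nonzero: 10×18×P(18,7) = 28870732800. Total = 28870732800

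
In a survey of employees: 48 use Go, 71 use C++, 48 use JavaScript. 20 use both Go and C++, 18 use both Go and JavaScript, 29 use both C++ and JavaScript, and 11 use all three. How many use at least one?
|A∪B∪C| = 48+71+48-20-18-29+11 = 111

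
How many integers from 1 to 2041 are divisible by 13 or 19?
⌊2041/13⌋ + ⌊2041/19⌋ - ⌊2041/247⌋ = 157 + 107 - 8 = 256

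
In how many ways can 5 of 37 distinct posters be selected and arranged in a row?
P(37,5) = 37!/(37-5)! = 52307640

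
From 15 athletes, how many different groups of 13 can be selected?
C(15,13) = 15!/(13!×2!) = 105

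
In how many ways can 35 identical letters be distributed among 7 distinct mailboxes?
C(35+7-1, 7-1) = C(41, 6) = 4496388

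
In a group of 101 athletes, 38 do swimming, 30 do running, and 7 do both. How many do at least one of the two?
|A∪B| = |A| + |B| - |A∩B| = 38 + 30 - 7 = 61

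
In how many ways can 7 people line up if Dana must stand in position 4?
Fix one position: (7-1)! = 720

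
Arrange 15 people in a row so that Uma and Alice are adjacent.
Treat as block: (15-1)! × 2! = 87178291200 × 2 = 174356582400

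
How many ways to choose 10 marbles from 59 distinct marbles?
C(59,10) = 59!/(10!×49!) = 62828356305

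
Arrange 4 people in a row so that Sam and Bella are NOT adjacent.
Total - adjacent = 4! - (4-1)!×2 = 24 - 12 = 12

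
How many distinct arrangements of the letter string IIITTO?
6! / (1! × 3! × 2!) = 60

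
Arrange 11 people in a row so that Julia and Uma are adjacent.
Treat as block: (11-1)! × 2! = 3628800 × 2 = 7257600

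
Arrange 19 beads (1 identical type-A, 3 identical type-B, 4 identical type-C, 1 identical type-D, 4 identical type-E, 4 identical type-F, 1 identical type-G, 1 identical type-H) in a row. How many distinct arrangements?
19! / (1! × 3! × 4! × 1! × 4! × 4! × 1! × 1!) = 1466593128000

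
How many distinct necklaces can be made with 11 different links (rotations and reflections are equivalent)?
(11-1)!/2 = 3628800/2 = 1814400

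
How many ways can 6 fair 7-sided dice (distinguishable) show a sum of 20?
Coefficient of x^20 in (x + x² + ... + x^7)^6. By inclusion-exclusion on dice exceeding 7: Σ_j (-1)^j C(6,j)·C(20-1-7j, 5) = C(6,0)·C(19,5) - C(6,1)·C(12,5) + C(6,2)·C(5,5) = 1·11628 - 6·792 + 15·1 = 6891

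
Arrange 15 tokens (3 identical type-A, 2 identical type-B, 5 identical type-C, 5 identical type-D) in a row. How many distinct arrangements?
15! / (3! × 2! × 5! × 5!) = 7567560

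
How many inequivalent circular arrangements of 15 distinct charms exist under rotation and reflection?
(15-1)!/2 = 87178291200/2 = 43589145600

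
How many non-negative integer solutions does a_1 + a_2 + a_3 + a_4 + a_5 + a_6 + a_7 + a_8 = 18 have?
C(18+8-1, 8-1) = C(25, 7) = 480700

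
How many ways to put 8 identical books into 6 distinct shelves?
C(8+6-1, 6-1) = C(13, 5) = 1287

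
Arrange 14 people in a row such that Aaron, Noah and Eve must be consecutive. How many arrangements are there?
Treat the 3 as one block: (14-3+1)! × 3! = 479001600 × 6 = 2874009600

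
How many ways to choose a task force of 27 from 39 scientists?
C(39,27) = 39!/(27!×12!) = 3910797436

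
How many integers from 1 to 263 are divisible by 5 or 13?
⌊263/5⌋ + ⌊263/13⌋ - ⌊263/65⌋ = 52 + 20 - 4 = 68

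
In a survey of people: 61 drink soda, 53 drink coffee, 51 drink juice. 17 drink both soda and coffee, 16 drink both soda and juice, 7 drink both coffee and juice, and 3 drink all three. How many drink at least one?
|A∪B∪C| = 61+53+51-17-16-7+3 = 128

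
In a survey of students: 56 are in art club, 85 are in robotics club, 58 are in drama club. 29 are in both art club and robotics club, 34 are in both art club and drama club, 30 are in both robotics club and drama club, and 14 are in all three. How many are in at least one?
|A∪B∪C| = 56+85+58-29-34-30+14 = 120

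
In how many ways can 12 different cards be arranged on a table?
12! = 479001600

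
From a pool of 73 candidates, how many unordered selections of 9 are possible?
C(73,9) = 73!/(9!×64!) = 97082021465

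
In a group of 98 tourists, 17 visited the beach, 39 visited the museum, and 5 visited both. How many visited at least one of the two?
|A∪B| = |A| + |B| - |A∩B| = 17 + 39 - 5 = 51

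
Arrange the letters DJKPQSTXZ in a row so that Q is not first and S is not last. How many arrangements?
By inclusion-exclusion: 9! - 2×(9-1)! + (9-2)! = 362880 - 80640 + 5040 = 287280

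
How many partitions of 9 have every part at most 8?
Let r_j(i) = number of partitions of i into parts ≤ j, for i = 0..9. r_1(i) = 1 for all i; r_j(i) = r_{j-1}(i) + r_j(i-j). Rows j = 2..8: ≤2: 1 1 2 2 3 3 4 4 5 5; ≤3: 1 1 2 3 4 5 7 8 10 12; ≤4: 1 1 2 3 5 6 9 11 15 18; ≤5: 1 1 2 3 5 7 10 13 18 23; ≤6: 1 1 2 3 5 7 11 14 20 26; ≤7: 1 1 2 3 5 7 11 15 21 28; ≤8: 1 1 2 3 5 7 11 15 22 29. r_8(9) = 29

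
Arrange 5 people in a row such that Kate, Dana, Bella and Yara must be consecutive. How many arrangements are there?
Treat the 4 as one block: (5-4+1)! × 4! = 2 × 24 = 48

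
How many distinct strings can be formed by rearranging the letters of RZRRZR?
6! / (2! × 4!) = 15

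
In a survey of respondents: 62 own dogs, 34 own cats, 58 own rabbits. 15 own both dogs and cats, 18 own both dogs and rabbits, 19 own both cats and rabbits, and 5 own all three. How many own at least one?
|A∪B∪C| = 62+34+58-15-18-19+5 = 107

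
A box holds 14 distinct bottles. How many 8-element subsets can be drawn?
C(14,8) = 14!/(8!×6!) = 3003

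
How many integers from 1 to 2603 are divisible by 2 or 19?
⌊2603/2⌋ + ⌊2603/19⌋ - ⌊2603/38⌋ = 1301 + 137 - 68 = 1370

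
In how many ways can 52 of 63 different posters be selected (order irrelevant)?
C(63,52) = 63!/(52!×11!) = 615790256823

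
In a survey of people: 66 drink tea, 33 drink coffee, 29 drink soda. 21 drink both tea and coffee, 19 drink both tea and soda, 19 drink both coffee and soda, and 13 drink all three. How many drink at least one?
|A∪B∪C| = 66+33+29-21-19-19+13 = 82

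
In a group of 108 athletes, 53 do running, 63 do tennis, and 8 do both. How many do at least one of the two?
|A∪B| = |A| + |B| - |A∩B| = 53 + 63 - 8 = 108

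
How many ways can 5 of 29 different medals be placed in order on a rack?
P(29,5) = 29!/(29-5)! = 14250600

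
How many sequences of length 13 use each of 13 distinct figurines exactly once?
13! = 6227020800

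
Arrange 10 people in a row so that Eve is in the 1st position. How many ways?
Fix one position: (10-1)! = 362880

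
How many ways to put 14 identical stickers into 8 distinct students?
C(14+8-1, 8-1) = C(21, 7) = 116280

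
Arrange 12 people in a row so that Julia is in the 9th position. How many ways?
Fix one position: (12-1)! = 39916800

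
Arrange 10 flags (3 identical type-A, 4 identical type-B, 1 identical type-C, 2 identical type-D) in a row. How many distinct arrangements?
10! / (3! × 4! × 1! × 2!) = 12600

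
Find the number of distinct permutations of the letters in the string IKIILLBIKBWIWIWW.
16! / (2! × 2! × 6! × 4! × 2!) = 151351200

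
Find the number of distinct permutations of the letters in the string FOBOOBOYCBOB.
12! / (4! × 1! × 1! × 5! × 1!) = 166320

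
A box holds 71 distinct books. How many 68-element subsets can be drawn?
C(71,68) = 71!/(68!×3!) = 57155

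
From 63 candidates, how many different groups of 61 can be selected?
C(63,61) = 63!/(61!×2!) = 1953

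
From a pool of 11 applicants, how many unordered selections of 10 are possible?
C(11,10) = 11!/(10!×1!) = 11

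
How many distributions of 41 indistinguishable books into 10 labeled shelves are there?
C(41+10-1, 10-1) = C(50, 9) = 2505433700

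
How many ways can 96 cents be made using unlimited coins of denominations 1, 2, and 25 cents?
Coefficient of x^96 in 1/(1-x^1) · 1/(1-x^2) · 1/(1-x^25). Case on j = number of 25-cent coins (j = 0..3); remainder r = 96 - 25j is made from {1,2} in ⌊r/2⌋+1 ways. r = 96, 71, 46, 21 → 49 + 36 + 24 + 11 = 120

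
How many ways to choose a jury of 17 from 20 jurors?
C(20,17) = 20!/(17!×3!) = 1140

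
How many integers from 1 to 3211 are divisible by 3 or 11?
⌊3211/3⌋ + ⌊3211/11⌋ - ⌊3211/33⌋ = 1070 + 291 - 97 = 1264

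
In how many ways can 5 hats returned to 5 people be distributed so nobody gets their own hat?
!5 = Σ_{j=0}^{5} (-1)^j·5!/j! = 120 - 120 + 60 - 20 + 5 - 1 = 44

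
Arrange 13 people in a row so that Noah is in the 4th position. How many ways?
Fix one position: (13-1)! = 479001600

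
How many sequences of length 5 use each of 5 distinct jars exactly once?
5! = 120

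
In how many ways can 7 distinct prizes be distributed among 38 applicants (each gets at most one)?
P(38,7) = 38!/(38-7)! = 63606090240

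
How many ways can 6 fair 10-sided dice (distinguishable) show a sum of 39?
Coefficient of x^39 in (x + x² + ... + x^10)^6. By inclusion-exclusion on dice exceeding 10: Σ_j (-1)^j C(6,j)·C(39-1-10j, 5) = C(6,0)·C(38,5) - C(6,1)·C(28,5) + C(6,2)·C(18,5) - C(6,3)·C(8,5) = 1·501942 - 6·98280 + 15·8568 - 20·56 = 39662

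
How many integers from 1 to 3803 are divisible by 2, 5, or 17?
⌊3803/2⌋+⌊3803/5⌋+⌊3803/17⌋ - ⌊3803/10⌋-⌊3803/34⌋-⌊3803/85⌋ + ⌊3803/170⌋ = 1901+760+223 - 380-111-44 + 22 = 2371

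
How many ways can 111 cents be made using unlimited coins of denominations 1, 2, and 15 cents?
Coefficient of x^111 in 1/(1-x^1) · 1/(1-x^2) · 1/(1-x^15). Case on j = number of 15-cent coins (j = 0..7); remainder r = 111 - 15j is made from {1,2} in ⌊r/2⌋+1 ways. r = 111, 96, 81, 66, 51, 36, 21, 6 → 56 + 49 + 41 + 34 + 26 + 19 + 11 + 4 = 240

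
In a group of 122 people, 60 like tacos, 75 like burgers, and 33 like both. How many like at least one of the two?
|A∪B| = |A| + |B| - |A∩B| = 60 + 75 - 33 = 102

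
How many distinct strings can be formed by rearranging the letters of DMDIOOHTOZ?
10! / (1! × 3! × 1! × 1! × 1! × 2! × 1!) = 302400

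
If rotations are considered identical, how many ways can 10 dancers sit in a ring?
Circular: fix one position, arrange the rest. (10-1)! = 362880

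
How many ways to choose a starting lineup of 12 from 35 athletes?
C(35,12) = 35!/(12!×23!) = 834451800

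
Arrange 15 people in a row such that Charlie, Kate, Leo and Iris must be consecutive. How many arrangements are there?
Treat the 4 as one block: (15-4+1)! × 4! = 479001600 × 24 = 11496038400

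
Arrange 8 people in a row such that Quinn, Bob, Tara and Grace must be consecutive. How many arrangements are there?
Treat the 4 as one block: (8-4+1)! × 4! = 120 × 24 = 2880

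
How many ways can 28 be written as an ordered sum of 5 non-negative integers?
C(28+5-1, 5-1) = C(32, 4) = 35960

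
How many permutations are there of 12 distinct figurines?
12! = 479001600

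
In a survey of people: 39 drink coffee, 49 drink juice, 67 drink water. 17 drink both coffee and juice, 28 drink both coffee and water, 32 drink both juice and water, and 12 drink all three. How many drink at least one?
|A∪B∪C| = 39+49+67-17-28-32+12 = 90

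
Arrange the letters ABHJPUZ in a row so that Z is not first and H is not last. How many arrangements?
By inclusion-exclusion: 7! - 2×(7-1)! + (7-2)! = 5040 - 1440 + 120 = 3720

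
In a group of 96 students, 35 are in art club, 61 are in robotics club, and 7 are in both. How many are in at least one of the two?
|A∪B| = |A| + |B| - |A∩B| = 35 + 61 - 7 = 89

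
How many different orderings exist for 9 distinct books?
9! = 362880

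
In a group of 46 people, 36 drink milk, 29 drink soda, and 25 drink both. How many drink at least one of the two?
|A∪B| = |A| + |B| - |A∩B| = 36 + 29 - 25 = 40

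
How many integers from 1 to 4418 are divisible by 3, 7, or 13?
⌊4418/3⌋+⌊4418/7⌋+⌊4418/13⌋ - ⌊4418/21⌋-⌊4418/39⌋-⌊4418/91⌋ + ⌊4418/273⌋ = 1472+631+339 - 210-113-48 + 16 = 2087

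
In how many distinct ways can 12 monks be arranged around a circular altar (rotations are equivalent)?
Circular: fix one position, arrange the rest. (12-1)! = 39916800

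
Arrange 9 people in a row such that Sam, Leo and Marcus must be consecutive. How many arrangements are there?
Treat the 3 as one block: (9-3+1)! × 3! = 5040 × 6 = 30240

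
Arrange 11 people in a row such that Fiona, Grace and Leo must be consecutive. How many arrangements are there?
Treat the 3 as one block: (11-3+1)! × 3! = 362880 × 6 = 2177280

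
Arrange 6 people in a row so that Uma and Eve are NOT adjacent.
Total - adjacent = 6! - (6-1)!×2 = 720 - 240 = 480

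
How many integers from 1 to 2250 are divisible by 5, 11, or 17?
⌊2250/5⌋+⌊2250/11⌋+⌊2250/17⌋ - ⌊2250/55⌋-⌊2250/85⌋-⌊2250/187⌋ + ⌊2250/935⌋ = 450+204+132 - 40-26-12 + 2 = 710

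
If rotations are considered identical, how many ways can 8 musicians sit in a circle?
Circular: fix one position, arrange the rest. (8-1)! = 5040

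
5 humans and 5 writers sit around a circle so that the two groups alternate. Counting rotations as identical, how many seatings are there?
Fix one of the humans: (5-1)! ways for the remaining humans, × 5! ways for the writers = 24 × 120 = 2880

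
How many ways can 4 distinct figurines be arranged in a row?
4! = 24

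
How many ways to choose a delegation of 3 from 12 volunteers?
C(12,3) = 12!/(3!×9!) = 220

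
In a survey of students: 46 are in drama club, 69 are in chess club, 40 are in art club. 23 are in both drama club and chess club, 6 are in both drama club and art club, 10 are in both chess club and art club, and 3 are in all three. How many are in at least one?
|A∪B∪C| = 46+69+40-23-6-10+3 = 119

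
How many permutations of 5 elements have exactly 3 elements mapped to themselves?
Choose the 3 fixed points C(5,3) = 10, derange the rest: !2 = Σ_{j=0}^{2} (-1)^j·2!/j! = 2 - 2 + 1 = 1. Product = 10 × 1 = 10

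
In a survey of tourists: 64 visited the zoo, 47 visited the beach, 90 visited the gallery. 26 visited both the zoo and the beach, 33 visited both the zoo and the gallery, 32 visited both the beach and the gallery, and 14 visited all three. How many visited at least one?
|A∪B∪C| = 64+47+90-26-33-32+14 = 124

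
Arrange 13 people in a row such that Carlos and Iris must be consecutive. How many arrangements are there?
Treat the 2 as one block: (13-2+1)! × 2! = 479001600 × 2 = 958003200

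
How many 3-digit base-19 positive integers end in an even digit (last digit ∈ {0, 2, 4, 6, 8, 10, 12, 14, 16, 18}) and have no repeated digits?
Last∈{0,2,4,6,8,10,12,14,16,18}. Last=0: 306. Last nonzero: 9×17×P(17,1) = 2601. Total = 2907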